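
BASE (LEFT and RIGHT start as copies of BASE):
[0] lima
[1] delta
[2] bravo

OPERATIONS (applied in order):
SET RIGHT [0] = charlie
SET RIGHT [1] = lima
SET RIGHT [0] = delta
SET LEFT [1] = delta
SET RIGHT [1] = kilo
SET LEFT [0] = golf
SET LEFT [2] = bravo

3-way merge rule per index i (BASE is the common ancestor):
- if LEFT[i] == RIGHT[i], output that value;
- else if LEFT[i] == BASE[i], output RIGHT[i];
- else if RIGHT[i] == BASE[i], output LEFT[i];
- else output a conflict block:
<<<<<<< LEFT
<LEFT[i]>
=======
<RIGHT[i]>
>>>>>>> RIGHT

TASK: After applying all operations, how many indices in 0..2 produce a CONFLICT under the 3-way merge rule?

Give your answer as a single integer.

Final LEFT:  [golf, delta, bravo]
Final RIGHT: [delta, kilo, bravo]
i=0: BASE=lima L=golf R=delta all differ -> CONFLICT
i=1: L=delta=BASE, R=kilo -> take RIGHT -> kilo
i=2: L=bravo R=bravo -> agree -> bravo
Conflict count: 1

Answer: 1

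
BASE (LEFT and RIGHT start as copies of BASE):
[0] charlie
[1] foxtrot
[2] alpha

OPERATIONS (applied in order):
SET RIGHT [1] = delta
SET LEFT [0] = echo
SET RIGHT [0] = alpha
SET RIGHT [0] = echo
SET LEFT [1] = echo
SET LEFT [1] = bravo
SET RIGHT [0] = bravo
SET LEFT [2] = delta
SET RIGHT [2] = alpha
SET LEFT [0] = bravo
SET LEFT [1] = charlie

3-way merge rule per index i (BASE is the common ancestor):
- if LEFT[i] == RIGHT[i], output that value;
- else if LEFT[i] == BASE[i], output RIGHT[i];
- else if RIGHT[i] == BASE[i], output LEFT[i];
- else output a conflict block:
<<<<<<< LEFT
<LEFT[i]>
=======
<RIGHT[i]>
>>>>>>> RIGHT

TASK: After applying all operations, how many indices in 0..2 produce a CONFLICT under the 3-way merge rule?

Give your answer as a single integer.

Final LEFT:  [bravo, charlie, delta]
Final RIGHT: [bravo, delta, alpha]
i=0: L=bravo R=bravo -> agree -> bravo
i=1: BASE=foxtrot L=charlie R=delta all differ -> CONFLICT
i=2: L=delta, R=alpha=BASE -> take LEFT -> delta
Conflict count: 1

Answer: 1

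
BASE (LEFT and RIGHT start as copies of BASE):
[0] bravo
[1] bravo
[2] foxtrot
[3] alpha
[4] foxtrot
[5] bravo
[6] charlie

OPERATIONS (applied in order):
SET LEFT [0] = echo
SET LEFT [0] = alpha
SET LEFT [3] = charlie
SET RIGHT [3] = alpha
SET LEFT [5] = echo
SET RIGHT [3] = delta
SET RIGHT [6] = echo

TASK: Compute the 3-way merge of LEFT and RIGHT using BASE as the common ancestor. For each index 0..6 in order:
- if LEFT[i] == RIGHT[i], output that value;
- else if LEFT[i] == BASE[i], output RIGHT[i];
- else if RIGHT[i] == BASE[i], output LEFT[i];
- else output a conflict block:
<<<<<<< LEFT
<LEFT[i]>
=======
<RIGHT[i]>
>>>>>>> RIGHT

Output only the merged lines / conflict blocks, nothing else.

Final LEFT:  [alpha, bravo, foxtrot, charlie, foxtrot, echo, charlie]
Final RIGHT: [bravo, bravo, foxtrot, delta, foxtrot, bravo, echo]
i=0: L=alpha, R=bravo=BASE -> take LEFT -> alpha
i=1: L=bravo R=bravo -> agree -> bravo
i=2: L=foxtrot R=foxtrot -> agree -> foxtrot
i=3: BASE=alpha L=charlie R=delta all differ -> CONFLICT
i=4: L=foxtrot R=foxtrot -> agree -> foxtrot
i=5: L=echo, R=bravo=BASE -> take LEFT -> echo
i=6: L=charlie=BASE, R=echo -> take RIGHT -> echo

Answer: alpha
bravo
foxtrot
<<<<<<< LEFT
charlie
=======
delta
>>>>>>> RIGHT
foxtrot
echo
echo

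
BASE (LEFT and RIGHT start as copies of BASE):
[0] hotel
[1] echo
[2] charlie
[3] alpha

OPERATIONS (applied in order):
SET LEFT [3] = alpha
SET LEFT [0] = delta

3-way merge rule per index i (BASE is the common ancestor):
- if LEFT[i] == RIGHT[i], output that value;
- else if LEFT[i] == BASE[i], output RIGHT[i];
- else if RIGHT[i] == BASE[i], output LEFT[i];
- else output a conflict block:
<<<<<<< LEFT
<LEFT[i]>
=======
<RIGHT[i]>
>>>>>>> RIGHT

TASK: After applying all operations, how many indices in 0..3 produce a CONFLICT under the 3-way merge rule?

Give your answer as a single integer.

Answer: 0

Derivation:
Final LEFT:  [delta, echo, charlie, alpha]
Final RIGHT: [hotel, echo, charlie, alpha]
i=0: L=delta, R=hotel=BASE -> take LEFT -> delta
i=1: L=echo R=echo -> agree -> echo
i=2: L=charlie R=charlie -> agree -> charlie
i=3: L=alpha R=alpha -> agree -> alpha
Conflict count: 0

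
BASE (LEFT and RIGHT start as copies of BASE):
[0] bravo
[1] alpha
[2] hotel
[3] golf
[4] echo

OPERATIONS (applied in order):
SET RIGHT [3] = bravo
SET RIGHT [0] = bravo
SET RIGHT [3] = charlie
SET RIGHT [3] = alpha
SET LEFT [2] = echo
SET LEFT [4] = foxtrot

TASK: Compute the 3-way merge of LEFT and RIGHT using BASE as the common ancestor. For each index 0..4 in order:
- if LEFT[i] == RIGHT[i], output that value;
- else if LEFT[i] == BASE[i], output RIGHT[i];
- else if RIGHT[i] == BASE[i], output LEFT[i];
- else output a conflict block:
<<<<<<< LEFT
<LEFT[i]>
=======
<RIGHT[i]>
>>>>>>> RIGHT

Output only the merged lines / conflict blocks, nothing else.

Answer: bravo
alpha
echo
alpha
foxtrot

Derivation:
Final LEFT:  [bravo, alpha, echo, golf, foxtrot]
Final RIGHT: [bravo, alpha, hotel, alpha, echo]
i=0: L=bravo R=bravo -> agree -> bravo
i=1: L=alpha R=alpha -> agree -> alpha
i=2: L=echo, R=hotel=BASE -> take LEFT -> echo
i=3: L=golf=BASE, R=alpha -> take RIGHT -> alpha
i=4: L=foxtrot, R=echo=BASE -> take LEFT -> foxtrot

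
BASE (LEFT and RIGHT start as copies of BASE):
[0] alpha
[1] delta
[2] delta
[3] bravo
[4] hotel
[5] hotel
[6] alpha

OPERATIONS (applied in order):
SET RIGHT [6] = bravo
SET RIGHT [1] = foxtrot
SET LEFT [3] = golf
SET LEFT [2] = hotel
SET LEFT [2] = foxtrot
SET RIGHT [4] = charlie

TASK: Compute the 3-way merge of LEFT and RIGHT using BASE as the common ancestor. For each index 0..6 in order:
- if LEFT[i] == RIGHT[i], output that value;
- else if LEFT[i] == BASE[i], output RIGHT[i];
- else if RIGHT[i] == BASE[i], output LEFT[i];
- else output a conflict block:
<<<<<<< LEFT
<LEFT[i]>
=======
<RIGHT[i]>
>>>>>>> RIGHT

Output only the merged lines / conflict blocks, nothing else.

Final LEFT:  [alpha, delta, foxtrot, golf, hotel, hotel, alpha]
Final RIGHT: [alpha, foxtrot, delta, bravo, charlie, hotel, bravo]
i=0: L=alpha R=alpha -> agree -> alpha
i=1: L=delta=BASE, R=foxtrot -> take RIGHT -> foxtrot
i=2: L=foxtrot, R=delta=BASE -> take LEFT -> foxtrot
i=3: L=golf, R=bravo=BASE -> take LEFT -> golf
i=4: L=hotel=BASE, R=charlie -> take RIGHT -> charlie
i=5: L=hotel R=hotel -> agree -> hotel
i=6: L=alpha=BASE, R=bravo -> take RIGHT -> bravo

Answer: alpha
foxtrot
foxtrot
golf
charlie
hotel
bravo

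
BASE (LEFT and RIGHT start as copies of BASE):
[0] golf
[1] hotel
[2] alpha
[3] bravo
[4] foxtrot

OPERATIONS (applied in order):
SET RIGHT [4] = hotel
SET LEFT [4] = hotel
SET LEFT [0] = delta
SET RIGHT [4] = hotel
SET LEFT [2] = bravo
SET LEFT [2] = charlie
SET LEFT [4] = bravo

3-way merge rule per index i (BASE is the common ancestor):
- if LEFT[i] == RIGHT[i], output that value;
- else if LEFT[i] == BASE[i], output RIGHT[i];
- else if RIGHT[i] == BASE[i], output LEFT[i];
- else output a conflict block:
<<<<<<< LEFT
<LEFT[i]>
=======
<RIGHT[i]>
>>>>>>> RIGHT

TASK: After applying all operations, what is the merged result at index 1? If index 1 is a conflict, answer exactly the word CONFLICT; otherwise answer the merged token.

Answer: hotel

Derivation:
Final LEFT:  [delta, hotel, charlie, bravo, bravo]
Final RIGHT: [golf, hotel, alpha, bravo, hotel]
i=0: L=delta, R=golf=BASE -> take LEFT -> delta
i=1: L=hotel R=hotel -> agree -> hotel
i=2: L=charlie, R=alpha=BASE -> take LEFT -> charlie
i=3: L=bravo R=bravo -> agree -> bravo
i=4: BASE=foxtrot L=bravo R=hotel all differ -> CONFLICT
Index 1 -> hotel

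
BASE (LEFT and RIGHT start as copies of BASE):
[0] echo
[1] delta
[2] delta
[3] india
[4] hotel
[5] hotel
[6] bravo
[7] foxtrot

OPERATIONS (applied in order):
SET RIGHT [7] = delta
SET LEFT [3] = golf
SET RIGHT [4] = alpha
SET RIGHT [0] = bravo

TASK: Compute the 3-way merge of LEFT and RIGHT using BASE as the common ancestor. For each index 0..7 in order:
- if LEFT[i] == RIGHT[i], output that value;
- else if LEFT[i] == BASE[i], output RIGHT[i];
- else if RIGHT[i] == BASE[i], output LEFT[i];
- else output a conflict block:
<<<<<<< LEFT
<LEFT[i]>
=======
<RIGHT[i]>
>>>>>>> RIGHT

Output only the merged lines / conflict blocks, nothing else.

Final LEFT:  [echo, delta, delta, golf, hotel, hotel, bravo, foxtrot]
Final RIGHT: [bravo, delta, delta, india, alpha, hotel, bravo, delta]
i=0: L=echo=BASE, R=bravo -> take RIGHT -> bravo
i=1: L=delta R=delta -> agree -> delta
i=2: L=delta R=delta -> agree -> delta
i=3: L=golf, R=india=BASE -> take LEFT -> golf
i=4: L=hotel=BASE, R=alpha -> take RIGHT -> alpha
i=5: L=hotel R=hotel -> agree -> hotel
i=6: L=bravo R=bravo -> agree -> bravo
i=7: L=foxtrot=BASE, R=delta -> take RIGHT -> delta

Answer: bravo
delta
delta
golf
alpha
hotel
bravo
delta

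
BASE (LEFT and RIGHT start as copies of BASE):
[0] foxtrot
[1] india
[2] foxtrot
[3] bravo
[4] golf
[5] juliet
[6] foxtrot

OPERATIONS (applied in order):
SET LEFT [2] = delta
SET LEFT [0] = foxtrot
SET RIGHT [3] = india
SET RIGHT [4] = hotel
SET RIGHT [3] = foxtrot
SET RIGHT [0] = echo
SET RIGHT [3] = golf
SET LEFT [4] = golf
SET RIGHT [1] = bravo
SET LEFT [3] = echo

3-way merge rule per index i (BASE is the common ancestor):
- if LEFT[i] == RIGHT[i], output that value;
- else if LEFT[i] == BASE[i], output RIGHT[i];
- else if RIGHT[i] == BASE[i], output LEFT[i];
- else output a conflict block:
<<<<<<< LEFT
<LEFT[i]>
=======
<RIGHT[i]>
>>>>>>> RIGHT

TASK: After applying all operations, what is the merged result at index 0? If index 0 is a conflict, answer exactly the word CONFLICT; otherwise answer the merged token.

Answer: echo

Derivation:
Final LEFT:  [foxtrot, india, delta, echo, golf, juliet, foxtrot]
Final RIGHT: [echo, bravo, foxtrot, golf, hotel, juliet, foxtrot]
i=0: L=foxtrot=BASE, R=echo -> take RIGHT -> echo
i=1: L=india=BASE, R=bravo -> take RIGHT -> bravo
i=2: L=delta, R=foxtrot=BASE -> take LEFT -> delta
i=3: BASE=bravo L=echo R=golf all differ -> CONFLICT
i=4: L=golf=BASE, R=hotel -> take RIGHT -> hotel
i=5: L=juliet R=juliet -> agree -> juliet
i=6: L=foxtrot R=foxtrot -> agree -> foxtrot
Index 0 -> echo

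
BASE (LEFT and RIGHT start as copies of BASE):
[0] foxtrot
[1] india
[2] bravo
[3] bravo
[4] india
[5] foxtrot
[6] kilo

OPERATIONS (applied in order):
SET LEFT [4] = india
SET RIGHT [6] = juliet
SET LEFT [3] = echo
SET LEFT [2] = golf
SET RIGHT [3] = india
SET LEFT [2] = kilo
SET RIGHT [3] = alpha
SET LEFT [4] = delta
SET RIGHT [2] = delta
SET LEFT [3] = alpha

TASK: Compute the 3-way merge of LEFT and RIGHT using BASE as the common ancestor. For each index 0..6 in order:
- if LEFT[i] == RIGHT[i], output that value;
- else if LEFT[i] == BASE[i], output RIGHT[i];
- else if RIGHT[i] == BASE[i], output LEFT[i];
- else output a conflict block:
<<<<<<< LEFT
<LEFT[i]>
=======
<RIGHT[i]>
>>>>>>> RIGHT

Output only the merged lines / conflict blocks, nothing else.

Final LEFT:  [foxtrot, india, kilo, alpha, delta, foxtrot, kilo]
Final RIGHT: [foxtrot, india, delta, alpha, india, foxtrot, juliet]
i=0: L=foxtrot R=foxtrot -> agree -> foxtrot
i=1: L=india R=india -> agree -> india
i=2: BASE=bravo L=kilo R=delta all differ -> CONFLICT
i=3: L=alpha R=alpha -> agree -> alpha
i=4: L=delta, R=india=BASE -> take LEFT -> delta
i=5: L=foxtrot R=foxtrot -> agree -> foxtrot
i=6: L=kilo=BASE, R=juliet -> take RIGHT -> juliet

Answer: foxtrot
india
<<<<<<< LEFT
kilo
=======
delta
>>>>>>> RIGHT
alpha
delta
foxtrot
juliet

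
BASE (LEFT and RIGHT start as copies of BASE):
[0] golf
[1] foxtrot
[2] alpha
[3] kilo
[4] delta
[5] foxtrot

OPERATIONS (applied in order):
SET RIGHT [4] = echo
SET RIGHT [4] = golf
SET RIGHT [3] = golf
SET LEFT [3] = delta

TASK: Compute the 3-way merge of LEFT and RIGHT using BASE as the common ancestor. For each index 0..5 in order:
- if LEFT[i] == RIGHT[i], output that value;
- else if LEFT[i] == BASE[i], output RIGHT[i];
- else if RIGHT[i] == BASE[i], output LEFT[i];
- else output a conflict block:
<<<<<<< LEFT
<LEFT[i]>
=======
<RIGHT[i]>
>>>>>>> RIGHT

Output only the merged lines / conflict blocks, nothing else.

Answer: golf
foxtrot
alpha
<<<<<<< LEFT
delta
=======
golf
>>>>>>> RIGHT
golf
foxtrot

Derivation:
Final LEFT:  [golf, foxtrot, alpha, delta, delta, foxtrot]
Final RIGHT: [golf, foxtrot, alpha, golf, golf, foxtrot]
i=0: L=golf R=golf -> agree -> golf
i=1: L=foxtrot R=foxtrot -> agree -> foxtrot
i=2: L=alpha R=alpha -> agree -> alpha
i=3: BASE=kilo L=delta R=golf all differ -> CONFLICT
i=4: L=delta=BASE, R=golf -> take RIGHT -> golf
i=5: L=foxtrot R=foxtrot -> agree -> foxtrot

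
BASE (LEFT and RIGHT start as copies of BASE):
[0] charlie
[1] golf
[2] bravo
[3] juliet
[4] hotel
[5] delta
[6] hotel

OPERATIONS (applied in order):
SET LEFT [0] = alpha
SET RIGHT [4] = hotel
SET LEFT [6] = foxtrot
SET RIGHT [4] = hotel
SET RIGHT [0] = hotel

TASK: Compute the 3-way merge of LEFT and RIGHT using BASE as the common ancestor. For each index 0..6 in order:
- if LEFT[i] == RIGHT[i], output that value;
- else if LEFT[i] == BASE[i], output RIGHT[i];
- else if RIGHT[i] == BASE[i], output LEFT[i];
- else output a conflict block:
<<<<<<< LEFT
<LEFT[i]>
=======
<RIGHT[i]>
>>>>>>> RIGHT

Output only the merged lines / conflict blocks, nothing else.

Answer: <<<<<<< LEFT
alpha
=======
hotel
>>>>>>> RIGHT
golf
bravo
juliet
hotel
delta
foxtrot

Derivation:
Final LEFT:  [alpha, golf, bravo, juliet, hotel, delta, foxtrot]
Final RIGHT: [hotel, golf, bravo, juliet, hotel, delta, hotel]
i=0: BASE=charlie L=alpha R=hotel all differ -> CONFLICT
i=1: L=golf R=golf -> agree -> golf
i=2: L=bravo R=bravo -> agree -> bravo
i=3: L=juliet R=juliet -> agree -> juliet
i=4: L=hotel R=hotel -> agree -> hotel
i=5: L=delta R=delta -> agree -> delta
i=6: L=foxtrot, R=hotel=BASE -> take LEFT -> foxtrot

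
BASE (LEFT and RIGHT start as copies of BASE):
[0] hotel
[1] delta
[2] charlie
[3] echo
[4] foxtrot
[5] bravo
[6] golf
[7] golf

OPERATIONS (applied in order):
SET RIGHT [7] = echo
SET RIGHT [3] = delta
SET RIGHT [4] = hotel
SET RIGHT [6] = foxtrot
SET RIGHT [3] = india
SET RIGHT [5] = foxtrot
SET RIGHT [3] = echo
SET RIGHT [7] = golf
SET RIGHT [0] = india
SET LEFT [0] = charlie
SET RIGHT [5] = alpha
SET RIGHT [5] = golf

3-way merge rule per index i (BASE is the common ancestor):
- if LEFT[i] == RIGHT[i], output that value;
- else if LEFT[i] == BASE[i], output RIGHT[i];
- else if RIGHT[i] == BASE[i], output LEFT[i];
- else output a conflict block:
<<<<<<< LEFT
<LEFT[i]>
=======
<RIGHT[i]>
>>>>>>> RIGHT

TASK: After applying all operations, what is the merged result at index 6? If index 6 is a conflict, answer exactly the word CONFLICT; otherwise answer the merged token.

Answer: foxtrot

Derivation:
Final LEFT:  [charlie, delta, charlie, echo, foxtrot, bravo, golf, golf]
Final RIGHT: [india, delta, charlie, echo, hotel, golf, foxtrot, golf]
i=0: BASE=hotel L=charlie R=india all differ -> CONFLICT
i=1: L=delta R=delta -> agree -> delta
i=2: L=charlie R=charlie -> agree -> charlie
i=3: L=echo R=echo -> agree -> echo
i=4: L=foxtrot=BASE, R=hotel -> take RIGHT -> hotel
i=5: L=bravo=BASE, R=golf -> take RIGHT -> golf
i=6: L=golf=BASE, R=foxtrot -> take RIGHT -> foxtrot
i=7: L=golf R=golf -> agree -> golf
Index 6 -> foxtrot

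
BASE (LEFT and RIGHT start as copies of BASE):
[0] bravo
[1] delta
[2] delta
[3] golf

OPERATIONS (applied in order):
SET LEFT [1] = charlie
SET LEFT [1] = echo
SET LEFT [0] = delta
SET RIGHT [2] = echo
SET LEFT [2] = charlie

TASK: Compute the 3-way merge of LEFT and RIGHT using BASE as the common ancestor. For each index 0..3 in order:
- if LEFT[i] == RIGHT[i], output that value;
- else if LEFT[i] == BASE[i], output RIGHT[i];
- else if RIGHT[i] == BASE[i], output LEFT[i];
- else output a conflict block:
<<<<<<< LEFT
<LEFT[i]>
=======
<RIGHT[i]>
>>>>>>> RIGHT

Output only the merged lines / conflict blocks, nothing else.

Final LEFT:  [delta, echo, charlie, golf]
Final RIGHT: [bravo, delta, echo, golf]
i=0: L=delta, R=bravo=BASE -> take LEFT -> delta
i=1: L=echo, R=delta=BASE -> take LEFT -> echo
i=2: BASE=delta L=charlie R=echo all differ -> CONFLICT
i=3: L=golf R=golf -> agree -> golf

Answer: delta
echo
<<<<<<< LEFT
charlie
=======
echo
>>>>>>> RIGHT
golf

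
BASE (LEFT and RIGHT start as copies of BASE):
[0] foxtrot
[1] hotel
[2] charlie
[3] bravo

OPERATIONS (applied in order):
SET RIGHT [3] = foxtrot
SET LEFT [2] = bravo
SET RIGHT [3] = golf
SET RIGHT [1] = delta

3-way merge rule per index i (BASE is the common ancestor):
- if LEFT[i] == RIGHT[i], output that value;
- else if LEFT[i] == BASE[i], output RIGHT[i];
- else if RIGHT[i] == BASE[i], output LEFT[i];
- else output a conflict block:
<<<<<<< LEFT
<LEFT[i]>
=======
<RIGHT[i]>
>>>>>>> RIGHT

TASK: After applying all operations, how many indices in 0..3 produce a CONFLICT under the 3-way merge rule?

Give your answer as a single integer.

Answer: 0

Derivation:
Final LEFT:  [foxtrot, hotel, bravo, bravo]
Final RIGHT: [foxtrot, delta, charlie, golf]
i=0: L=foxtrot R=foxtrot -> agree -> foxtrot
i=1: L=hotel=BASE, R=delta -> take RIGHT -> delta
i=2: L=bravo, R=charlie=BASE -> take LEFT -> bravo
i=3: L=bravo=BASE, R=golf -> take RIGHT -> golf
Conflict count: 0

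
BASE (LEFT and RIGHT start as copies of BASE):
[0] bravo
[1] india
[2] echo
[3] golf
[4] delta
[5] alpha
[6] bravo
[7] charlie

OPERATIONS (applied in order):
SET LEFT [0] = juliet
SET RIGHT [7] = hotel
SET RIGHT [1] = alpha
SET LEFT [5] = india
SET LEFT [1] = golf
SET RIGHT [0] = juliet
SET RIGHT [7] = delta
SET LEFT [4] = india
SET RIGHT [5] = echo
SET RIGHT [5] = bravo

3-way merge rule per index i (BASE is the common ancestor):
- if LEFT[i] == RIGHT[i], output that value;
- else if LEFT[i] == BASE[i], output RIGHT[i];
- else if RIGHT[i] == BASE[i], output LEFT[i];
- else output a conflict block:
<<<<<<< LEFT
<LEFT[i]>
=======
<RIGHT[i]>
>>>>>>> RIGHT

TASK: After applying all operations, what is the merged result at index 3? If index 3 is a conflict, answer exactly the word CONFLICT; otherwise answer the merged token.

Final LEFT:  [juliet, golf, echo, golf, india, india, bravo, charlie]
Final RIGHT: [juliet, alpha, echo, golf, delta, bravo, bravo, delta]
i=0: L=juliet R=juliet -> agree -> juliet
i=1: BASE=india L=golf R=alpha all differ -> CONFLICT
i=2: L=echo R=echo -> agree -> echo
i=3: L=golf R=golf -> agree -> golf
i=4: L=india, R=delta=BASE -> take LEFT -> india
i=5: BASE=alpha L=india R=bravo all differ -> CONFLICT
i=6: L=bravo R=bravo -> agree -> bravo
i=7: L=charlie=BASE, R=delta -> take RIGHT -> delta
Index 3 -> golf

Answer: golf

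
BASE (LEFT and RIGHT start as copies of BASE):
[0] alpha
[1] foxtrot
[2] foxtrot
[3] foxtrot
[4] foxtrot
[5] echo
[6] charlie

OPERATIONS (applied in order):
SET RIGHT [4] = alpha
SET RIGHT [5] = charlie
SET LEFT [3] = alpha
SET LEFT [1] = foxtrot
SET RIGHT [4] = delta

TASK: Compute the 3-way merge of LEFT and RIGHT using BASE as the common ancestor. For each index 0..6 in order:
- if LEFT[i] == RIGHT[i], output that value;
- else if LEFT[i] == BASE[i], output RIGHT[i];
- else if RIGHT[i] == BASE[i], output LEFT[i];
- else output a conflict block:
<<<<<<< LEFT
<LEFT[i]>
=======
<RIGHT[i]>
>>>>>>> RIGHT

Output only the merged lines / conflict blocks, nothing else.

Answer: alpha
foxtrot
foxtrot
alpha
delta
charlie
charlie

Derivation:
Final LEFT:  [alpha, foxtrot, foxtrot, alpha, foxtrot, echo, charlie]
Final RIGHT: [alpha, foxtrot, foxtrot, foxtrot, delta, charlie, charlie]
i=0: L=alpha R=alpha -> agree -> alpha
i=1: L=foxtrot R=foxtrot -> agree -> foxtrot
i=2: L=foxtrot R=foxtrot -> agree -> foxtrot
i=3: L=alpha, R=foxtrot=BASE -> take LEFT -> alpha
i=4: L=foxtrot=BASE, R=delta -> take RIGHT -> delta
i=5: L=echo=BASE, R=charlie -> take RIGHT -> charlie
i=6: L=charlie R=charlie -> agree -> charlie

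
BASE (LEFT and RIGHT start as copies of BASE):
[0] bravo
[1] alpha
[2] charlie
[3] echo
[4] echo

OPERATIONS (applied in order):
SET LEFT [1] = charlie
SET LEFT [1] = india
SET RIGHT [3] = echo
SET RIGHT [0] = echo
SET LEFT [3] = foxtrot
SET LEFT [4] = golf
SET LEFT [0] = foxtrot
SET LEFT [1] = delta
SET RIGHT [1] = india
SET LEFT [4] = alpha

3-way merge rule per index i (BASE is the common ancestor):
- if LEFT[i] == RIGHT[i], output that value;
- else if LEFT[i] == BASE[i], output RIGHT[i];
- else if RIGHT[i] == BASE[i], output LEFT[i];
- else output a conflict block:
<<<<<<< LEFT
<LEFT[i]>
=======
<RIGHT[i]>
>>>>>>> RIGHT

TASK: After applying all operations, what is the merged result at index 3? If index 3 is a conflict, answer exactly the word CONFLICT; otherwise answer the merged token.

Answer: foxtrot

Derivation:
Final LEFT:  [foxtrot, delta, charlie, foxtrot, alpha]
Final RIGHT: [echo, india, charlie, echo, echo]
i=0: BASE=bravo L=foxtrot R=echo all differ -> CONFLICT
i=1: BASE=alpha L=delta R=india all differ -> CONFLICT
i=2: L=charlie R=charlie -> agree -> charlie
i=3: L=foxtrot, R=echo=BASE -> take LEFT -> foxtrot
i=4: L=alpha, R=echo=BASE -> take LEFT -> alpha
Index 3 -> foxtrot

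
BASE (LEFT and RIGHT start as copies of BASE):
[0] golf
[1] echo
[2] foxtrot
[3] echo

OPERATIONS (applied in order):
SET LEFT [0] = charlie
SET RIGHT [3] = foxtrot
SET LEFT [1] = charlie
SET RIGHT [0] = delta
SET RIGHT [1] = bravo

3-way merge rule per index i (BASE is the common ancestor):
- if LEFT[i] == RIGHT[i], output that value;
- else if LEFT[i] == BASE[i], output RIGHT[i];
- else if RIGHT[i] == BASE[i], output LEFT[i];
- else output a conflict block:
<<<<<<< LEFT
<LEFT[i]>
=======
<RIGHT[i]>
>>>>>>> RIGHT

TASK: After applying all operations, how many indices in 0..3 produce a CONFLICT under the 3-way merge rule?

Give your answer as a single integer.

Final LEFT:  [charlie, charlie, foxtrot, echo]
Final RIGHT: [delta, bravo, foxtrot, foxtrot]
i=0: BASE=golf L=charlie R=delta all differ -> CONFLICT
i=1: BASE=echo L=charlie R=bravo all differ -> CONFLICT
i=2: L=foxtrot R=foxtrot -> agree -> foxtrot
i=3: L=echo=BASE, R=foxtrot -> take RIGHT -> foxtrot
Conflict count: 2

Answer: 2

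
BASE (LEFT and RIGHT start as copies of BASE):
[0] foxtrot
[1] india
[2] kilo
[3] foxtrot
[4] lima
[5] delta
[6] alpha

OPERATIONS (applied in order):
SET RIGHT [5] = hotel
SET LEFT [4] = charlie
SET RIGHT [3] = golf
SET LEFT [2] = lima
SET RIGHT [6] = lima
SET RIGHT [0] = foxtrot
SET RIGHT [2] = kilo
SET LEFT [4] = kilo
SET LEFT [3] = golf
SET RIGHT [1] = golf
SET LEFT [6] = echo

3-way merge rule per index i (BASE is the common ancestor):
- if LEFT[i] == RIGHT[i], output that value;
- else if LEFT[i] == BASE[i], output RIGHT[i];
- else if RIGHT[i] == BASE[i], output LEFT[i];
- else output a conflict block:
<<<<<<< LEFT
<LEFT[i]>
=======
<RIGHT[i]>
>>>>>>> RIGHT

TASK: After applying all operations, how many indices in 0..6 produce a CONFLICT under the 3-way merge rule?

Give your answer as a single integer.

Answer: 1

Derivation:
Final LEFT:  [foxtrot, india, lima, golf, kilo, delta, echo]
Final RIGHT: [foxtrot, golf, kilo, golf, lima, hotel, lima]
i=0: L=foxtrot R=foxtrot -> agree -> foxtrot
i=1: L=india=BASE, R=golf -> take RIGHT -> golf
i=2: L=lima, R=kilo=BASE -> take LEFT -> lima
i=3: L=golf R=golf -> agree -> golf
i=4: L=kilo, R=lima=BASE -> take LEFT -> kilo
i=5: L=delta=BASE, R=hotel -> take RIGHT -> hotel
i=6: BASE=alpha L=echo R=lima all differ -> CONFLICT
Conflict count: 1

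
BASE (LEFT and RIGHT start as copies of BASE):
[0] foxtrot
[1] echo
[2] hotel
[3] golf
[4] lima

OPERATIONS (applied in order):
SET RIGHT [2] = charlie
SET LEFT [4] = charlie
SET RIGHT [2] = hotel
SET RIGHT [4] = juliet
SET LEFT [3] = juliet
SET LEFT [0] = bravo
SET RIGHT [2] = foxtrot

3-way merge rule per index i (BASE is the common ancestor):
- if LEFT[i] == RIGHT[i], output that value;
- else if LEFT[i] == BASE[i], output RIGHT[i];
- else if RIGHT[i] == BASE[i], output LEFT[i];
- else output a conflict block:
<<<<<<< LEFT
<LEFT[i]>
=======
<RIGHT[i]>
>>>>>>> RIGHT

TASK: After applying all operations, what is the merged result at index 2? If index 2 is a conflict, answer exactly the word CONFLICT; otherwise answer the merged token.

Answer: foxtrot

Derivation:
Final LEFT:  [bravo, echo, hotel, juliet, charlie]
Final RIGHT: [foxtrot, echo, foxtrot, golf, juliet]
i=0: L=bravo, R=foxtrot=BASE -> take LEFT -> bravo
i=1: L=echo R=echo -> agree -> echo
i=2: L=hotel=BASE, R=foxtrot -> take RIGHT -> foxtrot
i=3: L=juliet, R=golf=BASE -> take LEFT -> juliet
i=4: BASE=lima L=charlie R=juliet all differ -> CONFLICT
Index 2 -> foxtrot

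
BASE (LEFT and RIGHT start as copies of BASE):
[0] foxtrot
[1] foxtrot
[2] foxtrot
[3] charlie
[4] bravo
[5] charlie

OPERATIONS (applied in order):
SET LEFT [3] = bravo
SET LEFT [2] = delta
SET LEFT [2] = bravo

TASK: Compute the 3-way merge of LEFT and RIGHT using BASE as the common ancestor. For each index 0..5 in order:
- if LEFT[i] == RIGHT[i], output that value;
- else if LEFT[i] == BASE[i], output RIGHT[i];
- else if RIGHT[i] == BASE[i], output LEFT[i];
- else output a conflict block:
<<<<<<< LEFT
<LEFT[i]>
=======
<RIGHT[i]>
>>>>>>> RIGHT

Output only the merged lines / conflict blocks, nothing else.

Answer: foxtrot
foxtrot
bravo
bravo
bravo
charlie

Derivation:
Final LEFT:  [foxtrot, foxtrot, bravo, bravo, bravo, charlie]
Final RIGHT: [foxtrot, foxtrot, foxtrot, charlie, bravo, charlie]
i=0: L=foxtrot R=foxtrot -> agree -> foxtrot
i=1: L=foxtrot R=foxtrot -> agree -> foxtrot
i=2: L=bravo, R=foxtrot=BASE -> take LEFT -> bravo
i=3: L=bravo, R=charlie=BASE -> take LEFT -> bravo
i=4: L=bravo R=bravo -> agree -> bravo
i=5: L=charlie R=charlie -> agree -> charlie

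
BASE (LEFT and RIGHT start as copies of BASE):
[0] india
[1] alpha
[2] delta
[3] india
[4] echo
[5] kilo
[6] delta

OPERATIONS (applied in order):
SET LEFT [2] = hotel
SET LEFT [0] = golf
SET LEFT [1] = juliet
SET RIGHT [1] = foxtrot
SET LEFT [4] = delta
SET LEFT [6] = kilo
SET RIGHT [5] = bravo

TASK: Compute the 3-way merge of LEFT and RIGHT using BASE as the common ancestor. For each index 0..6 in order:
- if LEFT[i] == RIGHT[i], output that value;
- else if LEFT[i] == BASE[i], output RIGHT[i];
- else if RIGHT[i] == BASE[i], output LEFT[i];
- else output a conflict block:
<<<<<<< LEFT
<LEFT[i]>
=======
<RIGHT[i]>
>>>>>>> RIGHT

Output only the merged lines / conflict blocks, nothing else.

Answer: golf
<<<<<<< LEFT
juliet
=======
foxtrot
>>>>>>> RIGHT
hotel
india
delta
bravo
kilo

Derivation:
Final LEFT:  [golf, juliet, hotel, india, delta, kilo, kilo]
Final RIGHT: [india, foxtrot, delta, india, echo, bravo, delta]
i=0: L=golf, R=india=BASE -> take LEFT -> golf
i=1: BASE=alpha L=juliet R=foxtrot all differ -> CONFLICT
i=2: L=hotel, R=delta=BASE -> take LEFT -> hotel
i=3: L=india R=india -> agree -> india
i=4: L=delta, R=echo=BASE -> take LEFT -> delta
i=5: L=kilo=BASE, R=bravo -> take RIGHT -> bravo
i=6: L=kilo, R=delta=BASE -> take LEFT -> kilo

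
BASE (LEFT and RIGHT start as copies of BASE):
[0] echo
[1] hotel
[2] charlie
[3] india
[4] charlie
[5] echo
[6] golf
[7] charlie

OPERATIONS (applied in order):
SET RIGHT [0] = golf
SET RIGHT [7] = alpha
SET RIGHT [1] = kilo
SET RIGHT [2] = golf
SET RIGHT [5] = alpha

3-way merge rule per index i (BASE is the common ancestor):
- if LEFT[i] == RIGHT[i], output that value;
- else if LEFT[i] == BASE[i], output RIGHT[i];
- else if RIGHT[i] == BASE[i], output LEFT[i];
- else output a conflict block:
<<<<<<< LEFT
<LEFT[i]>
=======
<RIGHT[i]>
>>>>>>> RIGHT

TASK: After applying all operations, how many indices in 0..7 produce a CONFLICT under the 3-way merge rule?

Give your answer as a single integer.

Answer: 0

Derivation:
Final LEFT:  [echo, hotel, charlie, india, charlie, echo, golf, charlie]
Final RIGHT: [golf, kilo, golf, india, charlie, alpha, golf, alpha]
i=0: L=echo=BASE, R=golf -> take RIGHT -> golf
i=1: L=hotel=BASE, R=kilo -> take RIGHT -> kilo
i=2: L=charlie=BASE, R=golf -> take RIGHT -> golf
i=3: L=india R=india -> agree -> india
i=4: L=charlie R=charlie -> agree -> charlie
i=5: L=echo=BASE, R=alpha -> take RIGHT -> alpha
i=6: L=golf R=golf -> agree -> golf
i=7: L=charlie=BASE, R=alpha -> take RIGHT -> alpha
Conflict count: 0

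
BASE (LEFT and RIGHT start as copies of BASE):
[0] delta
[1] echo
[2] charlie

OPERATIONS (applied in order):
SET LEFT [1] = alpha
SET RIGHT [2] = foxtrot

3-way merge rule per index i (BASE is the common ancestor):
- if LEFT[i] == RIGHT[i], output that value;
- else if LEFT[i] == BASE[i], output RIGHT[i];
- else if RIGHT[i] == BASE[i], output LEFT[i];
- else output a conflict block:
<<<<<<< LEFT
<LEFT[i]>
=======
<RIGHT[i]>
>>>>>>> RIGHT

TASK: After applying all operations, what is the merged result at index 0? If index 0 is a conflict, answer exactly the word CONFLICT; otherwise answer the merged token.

Answer: delta

Derivation:
Final LEFT:  [delta, alpha, charlie]
Final RIGHT: [delta, echo, foxtrot]
i=0: L=delta R=delta -> agree -> delta
i=1: L=alpha, R=echo=BASE -> take LEFT -> alpha
i=2: L=charlie=BASE, R=foxtrot -> take RIGHT -> foxtrot
Index 0 -> delta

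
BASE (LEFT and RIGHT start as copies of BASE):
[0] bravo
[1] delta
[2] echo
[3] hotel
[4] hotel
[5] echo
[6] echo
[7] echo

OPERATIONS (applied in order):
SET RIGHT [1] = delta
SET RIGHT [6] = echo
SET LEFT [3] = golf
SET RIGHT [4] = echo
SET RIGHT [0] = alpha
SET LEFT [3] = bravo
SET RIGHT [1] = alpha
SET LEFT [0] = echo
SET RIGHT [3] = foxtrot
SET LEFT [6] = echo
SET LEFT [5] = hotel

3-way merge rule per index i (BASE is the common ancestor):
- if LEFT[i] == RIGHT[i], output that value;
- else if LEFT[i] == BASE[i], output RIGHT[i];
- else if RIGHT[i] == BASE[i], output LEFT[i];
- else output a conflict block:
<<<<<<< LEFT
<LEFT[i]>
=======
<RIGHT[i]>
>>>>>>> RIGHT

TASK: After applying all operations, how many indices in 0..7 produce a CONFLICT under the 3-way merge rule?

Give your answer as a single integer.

Answer: 2

Derivation:
Final LEFT:  [echo, delta, echo, bravo, hotel, hotel, echo, echo]
Final RIGHT: [alpha, alpha, echo, foxtrot, echo, echo, echo, echo]
i=0: BASE=bravo L=echo R=alpha all differ -> CONFLICT
i=1: L=delta=BASE, R=alpha -> take RIGHT -> alpha
i=2: L=echo R=echo -> agree -> echo
i=3: BASE=hotel L=bravo R=foxtrot all differ -> CONFLICT
i=4: L=hotel=BASE, R=echo -> take RIGHT -> echo
i=5: L=hotel, R=echo=BASE -> take LEFT -> hotel
i=6: L=echo R=echo -> agree -> echo
i=7: L=echo R=echo -> agree -> echo
Conflict count: 2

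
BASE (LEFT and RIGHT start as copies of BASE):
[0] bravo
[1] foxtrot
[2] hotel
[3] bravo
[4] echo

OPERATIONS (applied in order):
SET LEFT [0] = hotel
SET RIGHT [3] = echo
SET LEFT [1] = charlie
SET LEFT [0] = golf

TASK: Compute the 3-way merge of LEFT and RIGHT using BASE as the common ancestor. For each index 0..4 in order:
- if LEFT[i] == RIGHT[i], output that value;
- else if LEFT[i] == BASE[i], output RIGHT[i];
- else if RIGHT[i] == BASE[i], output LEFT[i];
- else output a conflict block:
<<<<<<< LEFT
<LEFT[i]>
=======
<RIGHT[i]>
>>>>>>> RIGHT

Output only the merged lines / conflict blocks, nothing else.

Answer: golf
charlie
hotel
echo
echo

Derivation:
Final LEFT:  [golf, charlie, hotel, bravo, echo]
Final RIGHT: [bravo, foxtrot, hotel, echo, echo]
i=0: L=golf, R=bravo=BASE -> take LEFT -> golf
i=1: L=charlie, R=foxtrot=BASE -> take LEFT -> charlie
i=2: L=hotel R=hotel -> agree -> hotel
i=3: L=bravo=BASE, R=echo -> take RIGHT -> echo
i=4: L=echo R=echo -> agree -> echo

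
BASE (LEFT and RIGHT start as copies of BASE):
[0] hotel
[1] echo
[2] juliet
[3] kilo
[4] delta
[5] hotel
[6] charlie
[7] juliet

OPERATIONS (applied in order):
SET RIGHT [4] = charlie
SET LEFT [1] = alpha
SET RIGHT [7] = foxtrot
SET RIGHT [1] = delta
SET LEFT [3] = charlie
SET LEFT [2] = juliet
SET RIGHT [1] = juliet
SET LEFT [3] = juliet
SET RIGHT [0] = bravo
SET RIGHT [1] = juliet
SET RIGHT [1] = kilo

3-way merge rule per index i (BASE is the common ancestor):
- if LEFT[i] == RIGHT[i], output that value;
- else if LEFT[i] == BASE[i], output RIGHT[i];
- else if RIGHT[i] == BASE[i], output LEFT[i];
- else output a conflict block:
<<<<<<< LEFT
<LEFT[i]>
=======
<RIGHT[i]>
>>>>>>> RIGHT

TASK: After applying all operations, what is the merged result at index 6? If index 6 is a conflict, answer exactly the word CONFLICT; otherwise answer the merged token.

Answer: charlie

Derivation:
Final LEFT:  [hotel, alpha, juliet, juliet, delta, hotel, charlie, juliet]
Final RIGHT: [bravo, kilo, juliet, kilo, charlie, hotel, charlie, foxtrot]
i=0: L=hotel=BASE, R=bravo -> take RIGHT -> bravo
i=1: BASE=echo L=alpha R=kilo all differ -> CONFLICT
i=2: L=juliet R=juliet -> agree -> juliet
i=3: L=juliet, R=kilo=BASE -> take LEFT -> juliet
i=4: L=delta=BASE, R=charlie -> take RIGHT -> charlie
i=5: L=hotel R=hotel -> agree -> hotel
i=6: L=charlie R=charlie -> agree -> charlie
i=7: L=juliet=BASE, R=foxtrot -> take RIGHT -> foxtrot
Index 6 -> charlie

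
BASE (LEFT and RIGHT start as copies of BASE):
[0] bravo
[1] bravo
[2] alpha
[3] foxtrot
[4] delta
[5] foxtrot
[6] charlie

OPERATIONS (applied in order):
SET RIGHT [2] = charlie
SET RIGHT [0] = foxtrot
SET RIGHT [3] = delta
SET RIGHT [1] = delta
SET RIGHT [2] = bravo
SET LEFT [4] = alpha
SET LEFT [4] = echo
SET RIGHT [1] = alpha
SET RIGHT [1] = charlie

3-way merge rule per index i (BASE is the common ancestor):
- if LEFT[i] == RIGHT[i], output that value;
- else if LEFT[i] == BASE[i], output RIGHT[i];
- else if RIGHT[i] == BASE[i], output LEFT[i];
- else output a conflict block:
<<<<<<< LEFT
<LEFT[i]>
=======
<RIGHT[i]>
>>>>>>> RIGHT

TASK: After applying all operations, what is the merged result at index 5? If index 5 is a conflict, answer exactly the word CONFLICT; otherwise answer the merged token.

Answer: foxtrot

Derivation:
Final LEFT:  [bravo, bravo, alpha, foxtrot, echo, foxtrot, charlie]
Final RIGHT: [foxtrot, charlie, bravo, delta, delta, foxtrot, charlie]
i=0: L=bravo=BASE, R=foxtrot -> take RIGHT -> foxtrot
i=1: L=bravo=BASE, R=charlie -> take RIGHT -> charlie
i=2: L=alpha=BASE, R=bravo -> take RIGHT -> bravo
i=3: L=foxtrot=BASE, R=delta -> take RIGHT -> delta
i=4: L=echo, R=delta=BASE -> take LEFT -> echo
i=5: L=foxtrot R=foxtrot -> agree -> foxtrot
i=6: L=charlie R=charlie -> agree -> charlie
Index 5 -> foxtrot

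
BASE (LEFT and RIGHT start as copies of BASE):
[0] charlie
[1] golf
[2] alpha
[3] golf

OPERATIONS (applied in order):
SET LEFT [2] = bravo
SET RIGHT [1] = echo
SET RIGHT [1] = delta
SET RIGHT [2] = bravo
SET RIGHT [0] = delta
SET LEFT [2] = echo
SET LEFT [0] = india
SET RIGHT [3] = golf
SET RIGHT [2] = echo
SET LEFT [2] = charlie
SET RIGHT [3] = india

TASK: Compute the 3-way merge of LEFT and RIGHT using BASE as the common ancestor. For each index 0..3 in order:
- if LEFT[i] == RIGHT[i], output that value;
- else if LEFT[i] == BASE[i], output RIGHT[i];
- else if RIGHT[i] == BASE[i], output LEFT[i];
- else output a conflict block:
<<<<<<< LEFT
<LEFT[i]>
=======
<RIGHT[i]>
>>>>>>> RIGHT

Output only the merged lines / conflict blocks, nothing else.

Final LEFT:  [india, golf, charlie, golf]
Final RIGHT: [delta, delta, echo, india]
i=0: BASE=charlie L=india R=delta all differ -> CONFLICT
i=1: L=golf=BASE, R=delta -> take RIGHT -> delta
i=2: BASE=alpha L=charlie R=echo all differ -> CONFLICT
i=3: L=golf=BASE, R=india -> take RIGHT -> india

Answer: <<<<<<< LEFT
india
=======
delta
>>>>>>> RIGHT
delta
<<<<<<< LEFT
charlie
=======
echo
>>>>>>> RIGHT
india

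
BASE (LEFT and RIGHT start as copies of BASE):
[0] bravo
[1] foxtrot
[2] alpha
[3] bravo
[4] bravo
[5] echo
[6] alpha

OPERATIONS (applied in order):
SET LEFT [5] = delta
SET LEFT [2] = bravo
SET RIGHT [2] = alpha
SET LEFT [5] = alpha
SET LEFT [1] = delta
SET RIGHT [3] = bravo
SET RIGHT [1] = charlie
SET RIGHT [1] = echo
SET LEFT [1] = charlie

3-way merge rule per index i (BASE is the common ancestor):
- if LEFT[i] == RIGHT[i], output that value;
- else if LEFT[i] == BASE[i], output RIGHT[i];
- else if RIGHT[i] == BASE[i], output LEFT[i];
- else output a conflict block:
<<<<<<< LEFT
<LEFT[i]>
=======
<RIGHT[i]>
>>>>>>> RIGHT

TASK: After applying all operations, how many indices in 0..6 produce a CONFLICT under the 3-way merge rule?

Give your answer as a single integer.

Answer: 1

Derivation:
Final LEFT:  [bravo, charlie, bravo, bravo, bravo, alpha, alpha]
Final RIGHT: [bravo, echo, alpha, bravo, bravo, echo, alpha]
i=0: L=bravo R=bravo -> agree -> bravo
i=1: BASE=foxtrot L=charlie R=echo all differ -> CONFLICT
i=2: L=bravo, R=alpha=BASE -> take LEFT -> bravo
i=3: L=bravo R=bravo -> agree -> bravo
i=4: L=bravo R=bravo -> agree -> bravo
i=5: L=alpha, R=echo=BASE -> take LEFT -> alpha
i=6: L=alpha R=alpha -> agree -> alpha
Conflict count: 1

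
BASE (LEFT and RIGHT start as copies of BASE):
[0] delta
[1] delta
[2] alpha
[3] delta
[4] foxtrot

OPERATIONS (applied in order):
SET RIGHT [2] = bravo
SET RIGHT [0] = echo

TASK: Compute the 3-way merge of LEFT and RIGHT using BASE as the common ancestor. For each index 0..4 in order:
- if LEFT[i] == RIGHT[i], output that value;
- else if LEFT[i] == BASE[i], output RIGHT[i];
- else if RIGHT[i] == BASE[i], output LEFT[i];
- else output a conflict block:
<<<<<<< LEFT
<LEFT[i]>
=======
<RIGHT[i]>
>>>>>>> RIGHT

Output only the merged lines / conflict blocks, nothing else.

Final LEFT:  [delta, delta, alpha, delta, foxtrot]
Final RIGHT: [echo, delta, bravo, delta, foxtrot]
i=0: L=delta=BASE, R=echo -> take RIGHT -> echo
i=1: L=delta R=delta -> agree -> delta
i=2: L=alpha=BASE, R=bravo -> take RIGHT -> bravo
i=3: L=delta R=delta -> agree -> delta
i=4: L=foxtrot R=foxtrot -> agree -> foxtrot

Answer: echo
delta
bravo
delta
foxtrot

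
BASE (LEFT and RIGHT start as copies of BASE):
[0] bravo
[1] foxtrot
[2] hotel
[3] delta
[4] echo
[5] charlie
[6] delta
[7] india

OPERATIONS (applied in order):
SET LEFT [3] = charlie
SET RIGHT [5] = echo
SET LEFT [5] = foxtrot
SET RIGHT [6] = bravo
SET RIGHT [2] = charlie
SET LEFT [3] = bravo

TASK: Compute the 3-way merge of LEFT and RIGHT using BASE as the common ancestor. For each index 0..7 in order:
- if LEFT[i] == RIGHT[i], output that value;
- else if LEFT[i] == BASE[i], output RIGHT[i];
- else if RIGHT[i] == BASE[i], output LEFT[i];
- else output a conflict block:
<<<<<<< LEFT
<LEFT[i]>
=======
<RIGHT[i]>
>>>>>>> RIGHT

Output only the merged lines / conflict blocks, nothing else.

Answer: bravo
foxtrot
charlie
bravo
echo
<<<<<<< LEFT
foxtrot
=======
echo
>>>>>>> RIGHT
bravo
india

Derivation:
Final LEFT:  [bravo, foxtrot, hotel, bravo, echo, foxtrot, delta, india]
Final RIGHT: [bravo, foxtrot, charlie, delta, echo, echo, bravo, india]
i=0: L=bravo R=bravo -> agree -> bravo
i=1: L=foxtrot R=foxtrot -> agree -> foxtrot
i=2: L=hotel=BASE, R=charlie -> take RIGHT -> charlie
i=3: L=bravo, R=delta=BASE -> take LEFT -> bravo
i=4: L=echo R=echo -> agree -> echo
i=5: BASE=charlie L=foxtrot R=echo all differ -> CONFLICT
i=6: L=delta=BASE, R=bravo -> take RIGHT -> bravo
i=7: L=india R=india -> agree -> india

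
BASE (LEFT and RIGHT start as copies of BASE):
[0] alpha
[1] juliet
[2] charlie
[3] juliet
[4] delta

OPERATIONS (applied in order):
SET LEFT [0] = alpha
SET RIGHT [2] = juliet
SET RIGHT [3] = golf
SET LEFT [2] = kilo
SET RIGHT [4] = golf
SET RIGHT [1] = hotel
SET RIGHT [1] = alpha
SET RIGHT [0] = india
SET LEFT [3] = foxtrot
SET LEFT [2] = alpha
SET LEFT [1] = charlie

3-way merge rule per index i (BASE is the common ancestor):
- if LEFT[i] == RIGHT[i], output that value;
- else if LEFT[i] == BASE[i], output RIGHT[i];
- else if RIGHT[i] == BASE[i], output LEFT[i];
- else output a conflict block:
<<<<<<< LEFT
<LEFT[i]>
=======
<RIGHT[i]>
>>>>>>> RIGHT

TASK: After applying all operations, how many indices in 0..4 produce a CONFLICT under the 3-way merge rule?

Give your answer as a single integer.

Answer: 3

Derivation:
Final LEFT:  [alpha, charlie, alpha, foxtrot, delta]
Final RIGHT: [india, alpha, juliet, golf, golf]
i=0: L=alpha=BASE, R=india -> take RIGHT -> india
i=1: BASE=juliet L=charlie R=alpha all differ -> CONFLICT
i=2: BASE=charlie L=alpha R=juliet all differ -> CONFLICT
i=3: BASE=juliet L=foxtrot R=golf all differ -> CONFLICT
i=4: L=delta=BASE, R=golf -> take RIGHT -> golf
Conflict count: 3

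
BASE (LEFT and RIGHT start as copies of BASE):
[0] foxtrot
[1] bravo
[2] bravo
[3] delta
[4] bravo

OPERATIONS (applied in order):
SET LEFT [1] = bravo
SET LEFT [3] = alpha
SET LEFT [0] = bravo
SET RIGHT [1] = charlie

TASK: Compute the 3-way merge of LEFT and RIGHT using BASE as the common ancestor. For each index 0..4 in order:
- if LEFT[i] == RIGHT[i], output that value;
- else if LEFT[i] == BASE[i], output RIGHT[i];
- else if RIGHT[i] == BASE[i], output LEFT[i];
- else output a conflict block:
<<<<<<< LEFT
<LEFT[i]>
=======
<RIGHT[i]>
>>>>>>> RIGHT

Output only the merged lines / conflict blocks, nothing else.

Final LEFT:  [bravo, bravo, bravo, alpha, bravo]
Final RIGHT: [foxtrot, charlie, bravo, delta, bravo]
i=0: L=bravo, R=foxtrot=BASE -> take LEFT -> bravo
i=1: L=bravo=BASE, R=charlie -> take RIGHT -> charlie
i=2: L=bravo R=bravo -> agree -> bravo
i=3: L=alpha, R=delta=BASE -> take LEFT -> alpha
i=4: L=bravo R=bravo -> agree -> bravo

Answer: bravo
charlie
bravo
alpha
bravo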